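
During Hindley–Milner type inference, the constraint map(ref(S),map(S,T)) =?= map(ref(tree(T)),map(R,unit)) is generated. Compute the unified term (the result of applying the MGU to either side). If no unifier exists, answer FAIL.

map(ref(tree(unit)),map(tree(unit),unit))

Decompose map/2: ref(S) =?= ref(tree(T)),  map(S,T) =?= map(R,unit).
Decompose ref/1: S =?= tree(T).
Bind S := tree(T); substituting into the remaining equation gives: map(tree(T),T) =?= map(R,unit).
Decompose map/2: tree(T) =?= R,  T =?= unit.
Bind R := tree(T); no other remaining equation mentions R.
Bind T := unit. Substituting into the earlier bindings gives S := tree(unit), R := tree(unit).
Applying the MGU to either side gives map(ref(tree(unit)),map(tree(unit),unit)).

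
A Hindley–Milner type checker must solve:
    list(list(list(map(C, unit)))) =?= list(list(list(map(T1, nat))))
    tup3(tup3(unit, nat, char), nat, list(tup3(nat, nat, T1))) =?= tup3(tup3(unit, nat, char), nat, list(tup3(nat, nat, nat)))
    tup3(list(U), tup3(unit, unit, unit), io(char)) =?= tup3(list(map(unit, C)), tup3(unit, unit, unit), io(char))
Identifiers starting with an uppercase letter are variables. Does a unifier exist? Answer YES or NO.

NO

Decompose list/1: list(list(map(C, unit))) =?= list(list(map(T1, nat))).
Decompose list/1: list(map(C, unit)) =?= list(map(T1, nat)).
Decompose list/1: map(C, unit) =?= map(T1, nat).
Decompose map/2: C =?= T1,  unit =?= nat.
Bind C := T1; substituting into the one remaining equation that mentions C gives: tup3(list(U), tup3(unit, unit, unit), io(char)) =?= tup3(list(map(unit, T1)), tup3(unit, unit, unit), io(char)).
Clash: constants unit and nat differ; no unifier exists.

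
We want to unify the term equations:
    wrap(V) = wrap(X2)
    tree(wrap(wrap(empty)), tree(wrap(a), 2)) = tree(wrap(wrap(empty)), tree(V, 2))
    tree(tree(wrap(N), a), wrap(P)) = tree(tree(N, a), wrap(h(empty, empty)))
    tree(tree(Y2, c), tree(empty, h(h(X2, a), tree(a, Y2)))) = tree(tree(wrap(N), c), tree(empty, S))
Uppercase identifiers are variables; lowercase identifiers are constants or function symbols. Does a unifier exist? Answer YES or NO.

Decompose wrap/1: V = X2.
Bind V := X2; substituting into the one remaining equation that mentions V gives: tree(wrap(wrap(empty)), tree(wrap(a), 2)) = tree(wrap(wrap(empty)), tree(X2, 2)).
Decompose tree/2: wrap(wrap(empty)) = wrap(wrap(empty)),  tree(wrap(a), 2) = tree(X2, 2).
Delete trivial equation wrap(wrap(empty)) = wrap(wrap(empty)).
Decompose tree/2: wrap(a) = X2,  2 = 2.
Bind X2 := wrap(a); substituting into the one remaining equation that mentions X2 gives: tree(tree(Y2, c), tree(empty, h(h(wrap(a), a), tree(a, Y2)))) = tree(tree(wrap(N), c), tree(empty, S)). Substituting into the earlier binding gives V := wrap(a).
Delete trivial equation 2 = 2.
Decompose tree/2: tree(wrap(N), a) = tree(N, a),  wrap(P) = wrap(h(empty, empty)).
Decompose tree/2: wrap(N) = N,  a = a.
Occurs check fails: N occurs in wrap(N); the equation N = wrap(N) has no finite solution.

NO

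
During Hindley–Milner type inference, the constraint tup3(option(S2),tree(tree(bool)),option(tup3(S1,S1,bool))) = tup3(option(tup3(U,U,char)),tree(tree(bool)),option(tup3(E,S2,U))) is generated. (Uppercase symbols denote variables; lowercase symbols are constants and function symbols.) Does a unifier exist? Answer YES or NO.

Decompose tup3/3: option(S2) = option(tup3(U,U,char)),  tree(tree(bool)) = tree(tree(bool)),  option(tup3(S1,S1,bool)) = option(tup3(E,S2,U)).
Decompose option/1: S2 = tup3(U,U,char).
Bind S2 := tup3(U,U,char); substituting into the one remaining equation that mentions S2 gives: option(tup3(S1,S1,bool)) = option(tup3(E,tup3(U,U,char),U)).
Delete trivial equation tree(tree(bool)) = tree(tree(bool)).
Decompose option/1: tup3(S1,S1,bool) = tup3(E,tup3(U,U,char),U).
Decompose tup3/3: S1 = E,  S1 = tup3(U,U,char),  bool = U.
Bind S1 := E; substituting into the one remaining equation that mentions S1 gives: E = tup3(U,U,char).
Bind E := tup3(U,U,char); no other remaining equation mentions E. Substituting into the earlier binding gives S1 := tup3(U,U,char).
Bind U := bool. Substituting into the earlier bindings gives S2 := tup3(bool,bool,char), S1 := tup3(bool,bool,char), E := tup3(bool,bool,char).
No equations remain and no clash or occurs-check failure arose, so a unifier exists.

YES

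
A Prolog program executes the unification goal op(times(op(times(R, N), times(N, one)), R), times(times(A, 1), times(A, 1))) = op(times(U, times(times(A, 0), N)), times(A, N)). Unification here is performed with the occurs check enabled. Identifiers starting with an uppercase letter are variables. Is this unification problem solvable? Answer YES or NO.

NO

Decompose op/2: times(op(times(R, N), times(N, one)), R) = times(U, times(times(A, 0), N)),  times(times(A, 1), times(A, 1)) = times(A, N).
Decompose times/2: op(times(R, N), times(N, one)) = U,  R = times(times(A, 0), N).
Bind U := op(times(R, N), times(N, one)); no other remaining equation mentions U.
Bind R := times(times(A, 0), N); no other remaining equation mentions R. Substituting into the earlier binding gives U := op(times(times(times(A, 0), N), N), times(N, one)).
Decompose times/2: times(A, 1) = A,  times(A, 1) = N.
Occurs check fails: A occurs in times(A, 1); the equation A = times(A, 1) has no finite solution.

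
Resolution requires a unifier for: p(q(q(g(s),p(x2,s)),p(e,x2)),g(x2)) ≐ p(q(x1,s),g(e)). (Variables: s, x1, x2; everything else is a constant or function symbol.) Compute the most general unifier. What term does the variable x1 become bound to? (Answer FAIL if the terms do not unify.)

Decompose p/2: q(q(g(s),p(x2,s)),p(e,x2)) ≐ q(x1,s),  g(x2) ≐ g(e).
Decompose q/2: q(g(s),p(x2,s)) ≐ x1,  p(e,x2) ≐ s.
Bind x1 := q(g(s),p(x2,s)); no other remaining equation mentions x1.
Bind s := p(e,x2); no other remaining equation mentions s. Substituting into the earlier binding gives x1 := q(g(p(e,x2)),p(x2,p(e,x2))).
Decompose g/1: x2 ≐ e.
Bind x2 := e. Substituting into the earlier bindings gives x1 := q(g(p(e,e)),p(e,p(e,e))), s := p(e,e).
MGU = { x1 ↦ q(g(p(e,e)),p(e,p(e,e))), s ↦ p(e,e), x2 ↦ e }, so x1 ↦ q(g(p(e,e)),p(e,p(e,e))).

q(g(p(e,e)),p(e,p(e,e)))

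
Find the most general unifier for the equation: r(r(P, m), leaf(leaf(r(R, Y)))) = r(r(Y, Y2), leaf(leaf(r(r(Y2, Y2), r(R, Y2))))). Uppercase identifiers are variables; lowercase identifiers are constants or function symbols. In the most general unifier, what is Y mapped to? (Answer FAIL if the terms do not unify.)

Decompose r/2: r(P, m) = r(Y, Y2),  leaf(leaf(r(R, Y))) = leaf(leaf(r(r(Y2, Y2), r(R, Y2)))).
Decompose r/2: P = Y,  m = Y2.
Bind P := Y; no other remaining equation mentions P.
Bind Y2 := m; substituting into the remaining equation gives: leaf(leaf(r(R, Y))) = leaf(leaf(r(r(m, m), r(R, m)))).
Decompose leaf/1: leaf(r(R, Y)) = leaf(r(r(m, m), r(R, m))).
Decompose leaf/1: r(R, Y) = r(r(m, m), r(R, m)).
Decompose r/2: R = r(m, m),  Y = r(R, m).
Bind R := r(m, m); substituting into the remaining equation gives: Y = r(r(m, m), m).
Bind Y := r(r(m, m), m). Substituting into the earlier binding gives P := r(r(m, m), m).
MGU = { P := r(r(m, m), m), Y2 := m, R := r(m, m), Y := r(r(m, m), m) }, so Y := r(r(m, m), m).

r(r(m, m), m)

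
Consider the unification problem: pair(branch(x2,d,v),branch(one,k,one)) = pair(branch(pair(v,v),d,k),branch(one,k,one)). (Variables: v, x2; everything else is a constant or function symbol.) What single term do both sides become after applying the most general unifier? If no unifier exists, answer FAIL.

pair(branch(pair(k,k),d,k),branch(one,k,one))

Decompose pair/2: branch(x2,d,v) = branch(pair(v,v),d,k),  branch(one,k,one) = branch(one,k,one).
Decompose branch/3: x2 = pair(v,v),  d = d,  v = k.
Bind x2 := pair(v,v); no other remaining equation mentions x2.
Delete trivial equation d = d.
Bind v := k; no other remaining equation mentions v. Substituting into the earlier binding gives x2 := pair(k,k).
Delete trivial equation branch(one,k,one) = branch(one,k,one).
Applying the MGU to either side gives pair(branch(pair(k,k),d,k),branch(one,k,one)).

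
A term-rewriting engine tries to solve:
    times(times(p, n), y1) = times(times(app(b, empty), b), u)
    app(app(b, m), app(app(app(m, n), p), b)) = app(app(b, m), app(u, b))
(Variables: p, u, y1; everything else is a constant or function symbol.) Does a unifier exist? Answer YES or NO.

NO

Decompose times/2: times(p, n) = times(app(b, empty), b),  y1 = u.
Decompose times/2: p = app(b, empty),  n = b.
Bind p := app(b, empty); substituting into the one remaining equation that mentions p gives: app(app(b, m), app(app(app(m, n), app(b, empty)), b)) = app(app(b, m), app(u, b)).
Clash: constants n and b differ; no unifier exists.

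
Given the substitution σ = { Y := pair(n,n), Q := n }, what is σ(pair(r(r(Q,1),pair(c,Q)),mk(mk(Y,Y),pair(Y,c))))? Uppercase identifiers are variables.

Replace each occurrence of Y with pair(n,n).
Replace each occurrence of Q with n.
Result: pair(r(r(n,1),pair(c,n)),mk(mk(pair(n,n),pair(n,n)),pair(pair(n,n),c))).

pair(r(r(n,1),pair(c,n)),mk(mk(pair(n,n),pair(n,n)),pair(pair(n,n),c)))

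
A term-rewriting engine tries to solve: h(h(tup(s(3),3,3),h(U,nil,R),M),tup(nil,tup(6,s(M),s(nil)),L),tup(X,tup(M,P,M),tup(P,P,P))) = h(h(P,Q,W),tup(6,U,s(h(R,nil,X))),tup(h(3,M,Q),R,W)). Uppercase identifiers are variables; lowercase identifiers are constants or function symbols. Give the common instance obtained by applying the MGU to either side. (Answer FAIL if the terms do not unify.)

Decompose h/3: h(tup(s(3),3,3),h(U,nil,R),M) = h(P,Q,W),  tup(nil,tup(6,s(M),s(nil)),L) = tup(6,U,s(h(R,nil,X))),  tup(X,tup(M,P,M),tup(P,P,P)) = tup(h(3,M,Q),R,W).
Decompose h/3: tup(s(3),3,3) = P,  h(U,nil,R) = Q,  M = W.
Bind P := tup(s(3),3,3); substituting into the one remaining equation that mentions P gives: tup(X,tup(M,tup(s(3),3,3),M),tup(tup(s(3),3,3),tup(s(3),3,3),tup(s(3),3,3))) = tup(h(3,M,Q),R,W).
Bind Q := h(U,nil,R); substituting into the one remaining equation that mentions Q gives: tup(X,tup(M,tup(s(3),3,3),M),tup(tup(s(3),3,3),tup(s(3),3,3),tup(s(3),3,3))) = tup(h(3,M,h(U,nil,R)),R,W).
Bind M := W; substituting into the remaining equations gives: tup(nil,tup(6,s(W),s(nil)),L) = tup(6,U,s(h(R,nil,X))),  tup(X,tup(W,tup(s(3),3,3),W),tup(tup(s(3),3,3),tup(s(3),3,3),tup(s(3),3,3))) = tup(h(3,W,h(U,nil,R)),R,W).
Decompose tup/3: nil = 6,  tup(6,s(W),s(nil)) = U,  L = s(h(R,nil,X)).
Clash: constants nil and 6 differ; no unifier exists.

FAIL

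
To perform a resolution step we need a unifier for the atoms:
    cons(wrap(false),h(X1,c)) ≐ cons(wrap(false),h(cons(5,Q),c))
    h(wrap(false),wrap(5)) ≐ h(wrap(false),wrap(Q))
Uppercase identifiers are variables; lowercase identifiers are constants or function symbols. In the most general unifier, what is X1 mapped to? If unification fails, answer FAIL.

Decompose cons/2: wrap(false) ≐ wrap(false),  h(X1,c) ≐ h(cons(5,Q),c).
Delete trivial equation wrap(false) ≐ wrap(false).
Decompose h/2: X1 ≐ cons(5,Q),  c ≐ c.
Bind X1 := cons(5,Q); no other remaining equation mentions X1.
Delete trivial equation c ≐ c.
Decompose h/2: wrap(false) ≐ wrap(false),  wrap(5) ≐ wrap(Q).
Delete trivial equation wrap(false) ≐ wrap(false).
Decompose wrap/1: 5 ≐ Q.
Bind Q := 5. Substituting into the earlier binding gives X1 := cons(5,5).
MGU = { X1 -> cons(5,5), Q -> 5 }, so X1 -> cons(5,5).

cons(5,5)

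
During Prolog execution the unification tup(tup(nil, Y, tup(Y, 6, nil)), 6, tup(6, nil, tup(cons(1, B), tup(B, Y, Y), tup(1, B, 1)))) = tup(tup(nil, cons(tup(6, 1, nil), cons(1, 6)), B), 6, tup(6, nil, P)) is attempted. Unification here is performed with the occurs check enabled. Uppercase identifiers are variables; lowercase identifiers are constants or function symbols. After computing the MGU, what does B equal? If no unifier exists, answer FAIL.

Decompose tup/3: tup(nil, Y, tup(Y, 6, nil)) = tup(nil, cons(tup(6, 1, nil), cons(1, 6)), B),  6 = 6,  tup(6, nil, tup(cons(1, B), tup(B, Y, Y), tup(1, B, 1))) = tup(6, nil, P).
Decompose tup/3: nil = nil,  Y = cons(tup(6, 1, nil), cons(1, 6)),  tup(Y, 6, nil) = B.
Delete trivial equation nil = nil.
Bind Y := cons(tup(6, 1, nil), cons(1, 6)); substituting into the 2 remaining equations that mention Y gives: tup(cons(tup(6, 1, nil), cons(1, 6)), 6, nil) = B,  tup(6, nil, tup(cons(1, B), tup(B, cons(tup(6, 1, nil), cons(1, 6)), cons(tup(6, 1, nil), cons(1, 6))), tup(1, B, 1))) = tup(6, nil, P).
Bind B := tup(cons(tup(6, 1, nil), cons(1, 6)), 6, nil); substituting into the one remaining equation that mentions B gives: tup(6, nil, tup(cons(1, tup(cons(tup(6, 1, nil), cons(1, 6)), 6, nil)), tup(tup(cons(tup(6, 1, nil), cons(1, 6)), 6, nil), cons(tup(6, 1, nil), cons(1, 6)), cons(tup(6, 1, nil), cons(1, 6))), tup(1, tup(cons(tup(6, 1, nil), cons(1, 6)), 6, nil), 1))) = tup(6, nil, P).
Delete trivial equation 6 = 6.
Decompose tup/3: 6 = 6,  nil = nil,  tup(cons(1, tup(cons(tup(6, 1, nil), cons(1, 6)), 6, nil)), tup(tup(cons(tup(6, 1, nil), cons(1, 6)), 6, nil), cons(tup(6, 1, nil), cons(1, 6)), cons(tup(6, 1, nil), cons(1, 6))), tup(1, tup(cons(tup(6, 1, nil), cons(1, 6)), 6, nil), 1)) = P.
Delete trivial equation 6 = 6.
Delete trivial equation nil = nil.
Bind P := tup(cons(1, tup(cons(tup(6, 1, nil), cons(1, 6)), 6, nil)), tup(tup(cons(tup(6, 1, nil), cons(1, 6)), 6, nil), cons(tup(6, 1, nil), cons(1, 6)), cons(tup(6, 1, nil), cons(1, 6))), tup(1, tup(cons(tup(6, 1, nil), cons(1, 6)), 6, nil), 1)).
MGU = { Y = cons(tup(6, 1, nil), cons(1, 6)), B = tup(cons(tup(6, 1, nil), cons(1, 6)), 6, nil), P = tup(cons(1, tup(cons(tup(6, 1, nil), cons(1, 6)), 6, nil)), tup(tup(cons(tup(6, 1, nil), cons(1, 6)), 6, nil), cons(tup(6, 1, nil), cons(1, 6)), cons(tup(6, 1, nil), cons(1, 6))), tup(1, tup(cons(tup(6, 1, nil), cons(1, 6)), 6, nil), 1)) }, so B = tup(cons(tup(6, 1, nil), cons(1, 6)), 6, nil).

tup(cons(tup(6, 1, nil), cons(1, 6)), 6, nil)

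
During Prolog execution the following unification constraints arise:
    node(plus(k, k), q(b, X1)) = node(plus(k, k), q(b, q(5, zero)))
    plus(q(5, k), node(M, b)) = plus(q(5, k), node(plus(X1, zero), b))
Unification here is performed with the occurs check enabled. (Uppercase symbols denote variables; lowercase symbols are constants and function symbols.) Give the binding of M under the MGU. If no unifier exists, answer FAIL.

plus(q(5, zero), zero)

Decompose node/2: plus(k, k) = plus(k, k),  q(b, X1) = q(b, q(5, zero)).
Delete trivial equation plus(k, k) = plus(k, k).
Decompose q/2: b = b,  X1 = q(5, zero).
Delete trivial equation b = b.
Bind X1 := q(5, zero); substituting into the remaining equation gives: plus(q(5, k), node(M, b)) = plus(q(5, k), node(plus(q(5, zero), zero), b)).
Decompose plus/2: q(5, k) = q(5, k),  node(M, b) = node(plus(q(5, zero), zero), b).
Delete trivial equation q(5, k) = q(5, k).
Decompose node/2: M = plus(q(5, zero), zero),  b = b.
Bind M := plus(q(5, zero), zero); no other remaining equation mentions M.
Delete trivial equation b = b.
MGU = { X1 -> q(5, zero), M -> plus(q(5, zero), zero) }, so M -> plus(q(5, zero), zero).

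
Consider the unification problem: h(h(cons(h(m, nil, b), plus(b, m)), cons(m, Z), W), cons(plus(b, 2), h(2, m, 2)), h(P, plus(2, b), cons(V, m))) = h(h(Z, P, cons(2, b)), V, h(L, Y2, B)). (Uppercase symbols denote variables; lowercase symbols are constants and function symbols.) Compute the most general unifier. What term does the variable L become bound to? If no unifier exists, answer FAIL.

Decompose h/3: h(cons(h(m, nil, b), plus(b, m)), cons(m, Z), W) = h(Z, P, cons(2, b)),  cons(plus(b, 2), h(2, m, 2)) = V,  h(P, plus(2, b), cons(V, m)) = h(L, Y2, B).
Decompose h/3: cons(h(m, nil, b), plus(b, m)) = Z,  cons(m, Z) = P,  W = cons(2, b).
Bind Z := cons(h(m, nil, b), plus(b, m)); substituting into the one remaining equation that mentions Z gives: cons(m, cons(h(m, nil, b), plus(b, m))) = P.
Bind P := cons(m, cons(h(m, nil, b), plus(b, m))); substituting into the one remaining equation that mentions P gives: h(cons(m, cons(h(m, nil, b), plus(b, m))), plus(2, b), cons(V, m)) = h(L, Y2, B).
Bind W := cons(2, b); no other remaining equation mentions W.
Bind V := cons(plus(b, 2), h(2, m, 2)); substituting into the remaining equation gives: h(cons(m, cons(h(m, nil, b), plus(b, m))), plus(2, b), cons(cons(plus(b, 2), h(2, m, 2)), m)) = h(L, Y2, B).
Decompose h/3: cons(m, cons(h(m, nil, b), plus(b, m))) = L,  plus(2, b) = Y2,  cons(cons(plus(b, 2), h(2, m, 2)), m) = B.
Bind L := cons(m, cons(h(m, nil, b), plus(b, m))); no other remaining equation mentions L.
Bind Y2 := plus(2, b); no other remaining equation mentions Y2.
Bind B := cons(cons(plus(b, 2), h(2, m, 2)), m).
MGU = { Z := cons(h(m, nil, b), plus(b, m)), P := cons(m, cons(h(m, nil, b), plus(b, m))), W := cons(2, b), V := cons(plus(b, 2), h(2, m, 2)), L := cons(m, cons(h(m, nil, b), plus(b, m))), Y2 := plus(2, b), B := cons(cons(plus(b, 2), h(2, m, 2)), m) }, so L := cons(m, cons(h(m, nil, b), plus(b, m))).

cons(m, cons(h(m, nil, b), plus(b, m)))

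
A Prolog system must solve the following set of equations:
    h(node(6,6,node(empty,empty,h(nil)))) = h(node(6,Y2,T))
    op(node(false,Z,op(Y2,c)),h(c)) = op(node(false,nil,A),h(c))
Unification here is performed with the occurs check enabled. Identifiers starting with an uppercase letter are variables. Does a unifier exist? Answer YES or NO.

Decompose h/1: node(6,6,node(empty,empty,h(nil))) = node(6,Y2,T).
Decompose node/3: 6 = 6,  6 = Y2,  node(empty,empty,h(nil)) = T.
Delete trivial equation 6 = 6.
Bind Y2 := 6; substituting into the one remaining equation that mentions Y2 gives: op(node(false,Z,op(6,c)),h(c)) = op(node(false,nil,A),h(c)).
Bind T := node(empty,empty,h(nil)); no other remaining equation mentions T.
Decompose op/2: node(false,Z,op(6,c)) = node(false,nil,A),  h(c) = h(c).
Decompose node/3: false = false,  Z = nil,  op(6,c) = A.
Delete trivial equation false = false.
Bind Z := nil; no other remaining equation mentions Z.
Bind A := op(6,c); no other remaining equation mentions A.
Delete trivial equation h(c) = h(c).
No equations remain and no clash or occurs-check failure arose, so a unifier exists.

YES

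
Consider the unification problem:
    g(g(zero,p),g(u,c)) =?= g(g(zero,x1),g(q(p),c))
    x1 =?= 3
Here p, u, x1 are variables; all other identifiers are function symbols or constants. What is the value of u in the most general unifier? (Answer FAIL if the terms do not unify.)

Decompose g/2: g(zero,p) =?= g(zero,x1),  g(u,c) =?= g(q(p),c).
Decompose g/2: zero =?= zero,  p =?= x1.
Delete trivial equation zero =?= zero.
Bind p := x1; substituting into the one remaining equation that mentions p gives: g(u,c) =?= g(q(x1),c).
Decompose g/2: u =?= q(x1),  c =?= c.
Bind u := q(x1); no other remaining equation mentions u.
Delete trivial equation c =?= c.
Bind x1 := 3. Substituting into the earlier bindings gives p := 3, u := q(3).
MGU = { p -> 3, u -> q(3), x1 -> 3 }, so u -> q(3).

q(3)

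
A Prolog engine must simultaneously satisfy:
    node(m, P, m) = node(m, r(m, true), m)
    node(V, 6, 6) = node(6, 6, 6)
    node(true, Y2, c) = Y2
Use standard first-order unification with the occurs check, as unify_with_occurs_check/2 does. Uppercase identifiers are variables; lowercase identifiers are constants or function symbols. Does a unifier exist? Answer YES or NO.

NO

Decompose node/3: m = m,  P = r(m, true),  m = m.
Delete trivial equation m = m.
Bind P := r(m, true); no other remaining equation mentions P.
Delete trivial equation m = m.
Decompose node/3: V = 6,  6 = 6,  6 = 6.
Bind V := 6; no other remaining equation mentions V.
Delete trivial equation 6 = 6.
Delete trivial equation 6 = 6.
Occurs check fails: Y2 occurs in node(true, Y2, c); the equation Y2 = node(true, Y2, c) has no finite solution.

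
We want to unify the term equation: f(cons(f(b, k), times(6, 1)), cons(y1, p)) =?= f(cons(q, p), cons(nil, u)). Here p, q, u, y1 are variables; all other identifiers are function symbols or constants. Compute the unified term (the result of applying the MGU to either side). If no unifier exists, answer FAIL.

f(cons(f(b, k), times(6, 1)), cons(nil, times(6, 1)))

Decompose f/2: cons(f(b, k), times(6, 1)) =?= cons(q, p),  cons(y1, p) =?= cons(nil, u).
Decompose cons/2: f(b, k) =?= q,  times(6, 1) =?= p.
Bind q := f(b, k); no other remaining equation mentions q.
Bind p := times(6, 1); substituting into the remaining equation gives: cons(y1, times(6, 1)) =?= cons(nil, u).
Decompose cons/2: y1 =?= nil,  times(6, 1) =?= u.
Bind y1 := nil; no other remaining equation mentions y1.
Bind u := times(6, 1).
Applying the MGU to either side gives f(cons(f(b, k), times(6, 1)), cons(nil, times(6, 1))).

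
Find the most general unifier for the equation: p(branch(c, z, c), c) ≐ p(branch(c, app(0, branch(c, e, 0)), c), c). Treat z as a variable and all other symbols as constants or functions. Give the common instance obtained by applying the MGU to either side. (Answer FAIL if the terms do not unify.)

p(branch(c, app(0, branch(c, e, 0)), c), c)

Decompose p/2: branch(c, z, c) ≐ branch(c, app(0, branch(c, e, 0)), c),  c ≐ c.
Decompose branch/3: c ≐ c,  z ≐ app(0, branch(c, e, 0)),  c ≐ c.
Delete trivial equation c ≐ c.
Bind z := app(0, branch(c, e, 0)); no other remaining equation mentions z.
Delete trivial equation c ≐ c.
Delete trivial equation c ≐ c.
Applying the MGU to either side gives p(branch(c, app(0, branch(c, e, 0)), c), c).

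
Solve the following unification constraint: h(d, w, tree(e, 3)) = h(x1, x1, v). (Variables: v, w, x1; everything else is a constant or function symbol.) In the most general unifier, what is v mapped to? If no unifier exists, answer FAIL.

tree(e, 3)

Decompose h/3: d = x1,  w = x1,  tree(e, 3) = v.
Bind x1 := d; substituting into the one remaining equation that mentions x1 gives: w = d.
Bind w := d; no other remaining equation mentions w.
Bind v := tree(e, 3).
MGU = { x1 ↦ d, w ↦ d, v ↦ tree(e, 3) }, so v ↦ tree(e, 3).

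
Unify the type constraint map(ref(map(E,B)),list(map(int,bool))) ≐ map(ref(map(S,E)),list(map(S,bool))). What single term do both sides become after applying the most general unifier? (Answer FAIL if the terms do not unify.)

Decompose map/2: ref(map(E,B)) ≐ ref(map(S,E)),  list(map(int,bool)) ≐ list(map(S,bool)).
Decompose ref/1: map(E,B) ≐ map(S,E).
Decompose map/2: E ≐ S,  B ≐ E.
Bind E := S; substituting into the one remaining equation that mentions E gives: B ≐ S.
Bind B := S; no other remaining equation mentions B.
Decompose list/1: map(int,bool) ≐ map(S,bool).
Decompose map/2: int ≐ S,  bool ≐ bool.
Bind S := int; no other remaining equation mentions S. Substituting into the earlier bindings gives E := int, B := int.
Delete trivial equation bool ≐ bool.
Applying the MGU to either side gives map(ref(map(int,int)),list(map(int,bool))).

map(ref(map(int,int)),list(map(int,bool)))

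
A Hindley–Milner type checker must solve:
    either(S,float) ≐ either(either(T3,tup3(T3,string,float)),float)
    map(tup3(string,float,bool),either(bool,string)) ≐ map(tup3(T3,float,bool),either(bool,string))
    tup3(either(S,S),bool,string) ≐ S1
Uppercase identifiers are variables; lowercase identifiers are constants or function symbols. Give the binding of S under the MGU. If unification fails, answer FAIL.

Decompose either/2: S ≐ either(T3,tup3(T3,string,float)),  float ≐ float.
Bind S := either(T3,tup3(T3,string,float)); substituting into the one remaining equation that mentions S gives: tup3(either(either(T3,tup3(T3,string,float)),either(T3,tup3(T3,string,float))),bool,string) ≐ S1.
Delete trivial equation float ≐ float.
Decompose map/2: tup3(string,float,bool) ≐ tup3(T3,float,bool),  either(bool,string) ≐ either(bool,string).
Decompose tup3/3: string ≐ T3,  float ≐ float,  bool ≐ bool.
Bind T3 := string; substituting into the one remaining equation that mentions T3 gives: tup3(either(either(string,tup3(string,string,float)),either(string,tup3(string,string,float))),bool,string) ≐ S1. Substituting into the earlier binding gives S := either(string,tup3(string,string,float)).
Delete trivial equation float ≐ float.
Delete trivial equation bool ≐ bool.
Delete trivial equation either(bool,string) ≐ either(bool,string).
Bind S1 := tup3(either(either(string,tup3(string,string,float)),either(string,tup3(string,string,float))),bool,string).
MGU = { S := either(string,tup3(string,string,float)), T3 := string, S1 := tup3(either(either(string,tup3(string,string,float)),either(string,tup3(string,string,float))),bool,string) }, so S := either(string,tup3(string,string,float)).

either(string,tup3(string,string,float))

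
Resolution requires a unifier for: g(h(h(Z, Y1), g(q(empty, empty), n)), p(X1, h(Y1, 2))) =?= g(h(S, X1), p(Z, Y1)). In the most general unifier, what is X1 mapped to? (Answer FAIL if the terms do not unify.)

FAIL

Decompose g/2: h(h(Z, Y1), g(q(empty, empty), n)) =?= h(S, X1),  p(X1, h(Y1, 2)) =?= p(Z, Y1).
Decompose h/2: h(Z, Y1) =?= S,  g(q(empty, empty), n) =?= X1.
Bind S := h(Z, Y1); no other remaining equation mentions S.
Bind X1 := g(q(empty, empty), n); substituting into the remaining equation gives: p(g(q(empty, empty), n), h(Y1, 2)) =?= p(Z, Y1).
Decompose p/2: g(q(empty, empty), n) =?= Z,  h(Y1, 2) =?= Y1.
Bind Z := g(q(empty, empty), n); no other remaining equation mentions Z. Substituting into the earlier binding gives S := h(g(q(empty, empty), n), Y1).
Occurs check fails: Y1 occurs in h(Y1, 2); the equation Y1 =?= h(Y1, 2) has no finite solution.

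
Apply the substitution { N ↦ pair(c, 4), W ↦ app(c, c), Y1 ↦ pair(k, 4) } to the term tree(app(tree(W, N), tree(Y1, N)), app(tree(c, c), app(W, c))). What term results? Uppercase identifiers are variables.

tree(app(tree(app(c, c), pair(c, 4)), tree(pair(k, 4), pair(c, 4))), app(tree(c, c), app(app(c, c), c)))

Replace each occurrence of N with pair(c, 4).
Replace each occurrence of W with app(c, c).
Replace each occurrence of Y1 with pair(k, 4).
Result: tree(app(tree(app(c, c), pair(c, 4)), tree(pair(k, 4), pair(c, 4))), app(tree(c, c), app(app(c, c), c))).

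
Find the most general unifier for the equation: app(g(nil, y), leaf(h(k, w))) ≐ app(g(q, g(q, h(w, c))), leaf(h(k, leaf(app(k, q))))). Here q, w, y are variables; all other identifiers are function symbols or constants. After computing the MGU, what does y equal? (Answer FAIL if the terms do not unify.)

Decompose app/2: g(nil, y) ≐ g(q, g(q, h(w, c))),  leaf(h(k, w)) ≐ leaf(h(k, leaf(app(k, q)))).
Decompose g/2: nil ≐ q,  y ≐ g(q, h(w, c)).
Bind q := nil; substituting into the remaining equations gives: y ≐ g(nil, h(w, c)),  leaf(h(k, w)) ≐ leaf(h(k, leaf(app(k, nil)))).
Bind y := g(nil, h(w, c)); no other remaining equation mentions y.
Decompose leaf/1: h(k, w) ≐ h(k, leaf(app(k, nil))).
Decompose h/2: k ≐ k,  w ≐ leaf(app(k, nil)).
Delete trivial equation k ≐ k.
Bind w := leaf(app(k, nil)). Substituting into the earlier binding gives y := g(nil, h(leaf(app(k, nil)), c)).
MGU = { q := nil, y := g(nil, h(leaf(app(k, nil)), c)), w := leaf(app(k, nil)) }, so y := g(nil, h(leaf(app(k, nil)), c)).

g(nil, h(leaf(app(k, nil)), c))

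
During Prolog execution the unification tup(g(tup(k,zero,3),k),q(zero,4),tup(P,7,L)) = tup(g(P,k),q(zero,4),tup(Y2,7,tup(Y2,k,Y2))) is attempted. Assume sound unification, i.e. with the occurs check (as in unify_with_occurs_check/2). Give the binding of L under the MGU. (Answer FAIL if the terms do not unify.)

Decompose tup/3: g(tup(k,zero,3),k) = g(P,k),  q(zero,4) = q(zero,4),  tup(P,7,L) = tup(Y2,7,tup(Y2,k,Y2)).
Decompose g/2: tup(k,zero,3) = P,  k = k.
Bind P := tup(k,zero,3); substituting into the one remaining equation that mentions P gives: tup(tup(k,zero,3),7,L) = tup(Y2,7,tup(Y2,k,Y2)).
Delete trivial equation k = k.
Delete trivial equation q(zero,4) = q(zero,4).
Decompose tup/3: tup(k,zero,3) = Y2,  7 = 7,  L = tup(Y2,k,Y2).
Bind Y2 := tup(k,zero,3); substituting into the one remaining equation that mentions Y2 gives: L = tup(tup(k,zero,3),k,tup(k,zero,3)).
Delete trivial equation 7 = 7.
Bind L := tup(tup(k,zero,3),k,tup(k,zero,3)).
MGU = { P ↦ tup(k,zero,3), Y2 ↦ tup(k,zero,3), L ↦ tup(tup(k,zero,3),k,tup(k,zero,3)) }, so L ↦ tup(tup(k,zero,3),k,tup(k,zero,3)).

tup(tup(k,zero,3),k,tup(k,zero,3))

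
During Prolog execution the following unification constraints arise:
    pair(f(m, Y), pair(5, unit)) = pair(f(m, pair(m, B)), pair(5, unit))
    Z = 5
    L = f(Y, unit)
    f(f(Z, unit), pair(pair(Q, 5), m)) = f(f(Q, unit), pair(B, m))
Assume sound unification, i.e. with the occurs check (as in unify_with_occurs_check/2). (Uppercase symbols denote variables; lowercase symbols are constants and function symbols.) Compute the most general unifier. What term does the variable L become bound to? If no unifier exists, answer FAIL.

f(pair(m, pair(5, 5)), unit)

Decompose pair/2: f(m, Y) = f(m, pair(m, B)),  pair(5, unit) = pair(5, unit).
Decompose f/2: m = m,  Y = pair(m, B).
Delete trivial equation m = m.
Bind Y := pair(m, B); substituting into the one remaining equation that mentions Y gives: L = f(pair(m, B), unit).
Delete trivial equation pair(5, unit) = pair(5, unit).
Bind Z := 5; substituting into the one remaining equation that mentions Z gives: f(f(5, unit), pair(pair(Q, 5), m)) = f(f(Q, unit), pair(B, m)).
Bind L := f(pair(m, B), unit); no other remaining equation mentions L.
Decompose f/2: f(5, unit) = f(Q, unit),  pair(pair(Q, 5), m) = pair(B, m).
Decompose f/2: 5 = Q,  unit = unit.
Bind Q := 5; substituting into the one remaining equation that mentions Q gives: pair(pair(5, 5), m) = pair(B, m).
Delete trivial equation unit = unit.
Decompose pair/2: pair(5, 5) = B,  m = m.
Bind B := pair(5, 5); no other remaining equation mentions B. Substituting into the earlier bindings gives Y := pair(m, pair(5, 5)), L := f(pair(m, pair(5, 5)), unit).
Delete trivial equation m = m.
MGU = { Y -> pair(m, pair(5, 5)), Z -> 5, L -> f(pair(m, pair(5, 5)), unit), Q -> 5, B -> pair(5, 5) }, so L -> f(pair(m, pair(5, 5)), unit).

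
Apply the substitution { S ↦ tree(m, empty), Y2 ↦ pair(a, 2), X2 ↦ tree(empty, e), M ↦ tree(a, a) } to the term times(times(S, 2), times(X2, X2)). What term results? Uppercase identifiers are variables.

Replace each occurrence of S with tree(m, empty).
Replace each occurrence of X2 with tree(empty, e).
Result: times(times(tree(m, empty), 2), times(tree(empty, e), tree(empty, e))).

times(times(tree(m, empty), 2), times(tree(empty, e), tree(empty, e)))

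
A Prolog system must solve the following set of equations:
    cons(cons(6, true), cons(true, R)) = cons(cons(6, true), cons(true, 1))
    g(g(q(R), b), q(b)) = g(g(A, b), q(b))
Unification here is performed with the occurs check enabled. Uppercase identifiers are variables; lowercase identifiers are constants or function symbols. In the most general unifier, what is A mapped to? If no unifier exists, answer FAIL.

q(1)

Decompose cons/2: cons(6, true) = cons(6, true),  cons(true, R) = cons(true, 1).
Delete trivial equation cons(6, true) = cons(6, true).
Decompose cons/2: true = true,  R = 1.
Delete trivial equation true = true.
Bind R := 1; substituting into the remaining equation gives: g(g(q(1), b), q(b)) = g(g(A, b), q(b)).
Decompose g/2: g(q(1), b) = g(A, b),  q(b) = q(b).
Decompose g/2: q(1) = A,  b = b.
Bind A := q(1); no other remaining equation mentions A.
Delete trivial equation b = b.
Delete trivial equation q(b) = q(b).
MGU = { R ↦ 1, A ↦ q(1) }, so A ↦ q(1).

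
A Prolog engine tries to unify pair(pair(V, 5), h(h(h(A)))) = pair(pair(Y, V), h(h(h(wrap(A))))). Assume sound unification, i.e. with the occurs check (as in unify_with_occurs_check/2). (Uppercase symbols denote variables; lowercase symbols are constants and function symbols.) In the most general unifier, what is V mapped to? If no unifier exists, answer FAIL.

FAIL

Decompose pair/2: pair(V, 5) = pair(Y, V),  h(h(h(A))) = h(h(h(wrap(A)))).
Decompose pair/2: V = Y,  5 = V.
Bind V := Y; substituting into the one remaining equation that mentions V gives: 5 = Y.
Bind Y := 5; no other remaining equation mentions Y. Substituting into the earlier binding gives V := 5.
Decompose h/1: h(h(A)) = h(h(wrap(A))).
Decompose h/1: h(A) = h(wrap(A)).
Decompose h/1: A = wrap(A).
Occurs check fails: A occurs in wrap(A); the equation A = wrap(A) has no finite solution.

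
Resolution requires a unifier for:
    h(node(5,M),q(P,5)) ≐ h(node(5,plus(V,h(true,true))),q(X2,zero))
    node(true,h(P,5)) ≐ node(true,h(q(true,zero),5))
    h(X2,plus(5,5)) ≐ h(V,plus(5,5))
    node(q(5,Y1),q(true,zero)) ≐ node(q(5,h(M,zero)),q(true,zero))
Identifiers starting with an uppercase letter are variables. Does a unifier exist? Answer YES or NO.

NO

Decompose h/2: node(5,M) ≐ node(5,plus(V,h(true,true))),  q(P,5) ≐ q(X2,zero).
Decompose node/2: 5 ≐ 5,  M ≐ plus(V,h(true,true)).
Delete trivial equation 5 ≐ 5.
Bind M := plus(V,h(true,true)); substituting into the one remaining equation that mentions M gives: node(q(5,Y1),q(true,zero)) ≐ node(q(5,h(plus(V,h(true,true)),zero)),q(true,zero)).
Decompose q/2: P ≐ X2,  5 ≐ zero.
Bind P := X2; substituting into the one remaining equation that mentions P gives: node(true,h(X2,5)) ≐ node(true,h(q(true,zero),5)).
Clash: constants 5 and zero differ; no unifier exists.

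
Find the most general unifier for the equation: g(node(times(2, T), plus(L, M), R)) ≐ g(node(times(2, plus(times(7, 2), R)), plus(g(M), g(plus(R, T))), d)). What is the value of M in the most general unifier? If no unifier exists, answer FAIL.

Decompose g/1: node(times(2, T), plus(L, M), R) ≐ node(times(2, plus(times(7, 2), R)), plus(g(M), g(plus(R, T))), d).
Decompose node/3: times(2, T) ≐ times(2, plus(times(7, 2), R)),  plus(L, M) ≐ plus(g(M), g(plus(R, T))),  R ≐ d.
Decompose times/2: 2 ≐ 2,  T ≐ plus(times(7, 2), R).
Delete trivial equation 2 ≐ 2.
Bind T := plus(times(7, 2), R); substituting into the one remaining equation that mentions T gives: plus(L, M) ≐ plus(g(M), g(plus(R, plus(times(7, 2), R)))).
Decompose plus/2: L ≐ g(M),  M ≐ g(plus(R, plus(times(7, 2), R))).
Bind L := g(M); no other remaining equation mentions L.
Bind M := g(plus(R, plus(times(7, 2), R))); no other remaining equation mentions M. Substituting into the earlier binding gives L := g(g(plus(R, plus(times(7, 2), R)))).
Bind R := d. Substituting into the earlier bindings gives T := plus(times(7, 2), d), L := g(g(plus(d, plus(times(7, 2), d)))), M := g(plus(d, plus(times(7, 2), d))).
MGU = { T -> plus(times(7, 2), d), L -> g(g(plus(d, plus(times(7, 2), d)))), M -> g(plus(d, plus(times(7, 2), d))), R -> d }, so M -> g(plus(d, plus(times(7, 2), d))).

g(plus(d, plus(times(7, 2), d)))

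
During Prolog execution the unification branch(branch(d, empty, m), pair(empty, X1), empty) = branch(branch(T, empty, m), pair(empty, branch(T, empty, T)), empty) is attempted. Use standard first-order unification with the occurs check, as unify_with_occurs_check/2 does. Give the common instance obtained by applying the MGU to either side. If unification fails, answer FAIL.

Decompose branch/3: branch(d, empty, m) = branch(T, empty, m),  pair(empty, X1) = pair(empty, branch(T, empty, T)),  empty = empty.
Decompose branch/3: d = T,  empty = empty,  m = m.
Bind T := d; substituting into the one remaining equation that mentions T gives: pair(empty, X1) = pair(empty, branch(d, empty, d)).
Delete trivial equation empty = empty.
Delete trivial equation m = m.
Decompose pair/2: empty = empty,  X1 = branch(d, empty, d).
Delete trivial equation empty = empty.
Bind X1 := branch(d, empty, d); no other remaining equation mentions X1.
Delete trivial equation empty = empty.
Applying the MGU to either side gives branch(branch(d, empty, m), pair(empty, branch(d, empty, d)), empty).

branch(branch(d, empty, m), pair(empty, branch(d, empty, d)), empty)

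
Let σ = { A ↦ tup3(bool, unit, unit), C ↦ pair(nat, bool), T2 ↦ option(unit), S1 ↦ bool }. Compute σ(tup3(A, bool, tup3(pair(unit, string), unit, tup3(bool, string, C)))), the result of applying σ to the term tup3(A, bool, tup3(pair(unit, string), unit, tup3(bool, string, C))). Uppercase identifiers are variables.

tup3(tup3(bool, unit, unit), bool, tup3(pair(unit, string), unit, tup3(bool, string, pair(nat, bool))))

Replace each occurrence of A with tup3(bool, unit, unit).
Replace each occurrence of C with pair(nat, bool).
Result: tup3(tup3(bool, unit, unit), bool, tup3(pair(unit, string), unit, tup3(bool, string, pair(nat, bool)))).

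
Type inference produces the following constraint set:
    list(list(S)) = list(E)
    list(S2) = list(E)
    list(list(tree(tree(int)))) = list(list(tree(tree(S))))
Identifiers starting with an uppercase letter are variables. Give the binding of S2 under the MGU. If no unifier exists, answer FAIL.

list(int)

Decompose list/1: list(S) = E.
Bind E := list(S); substituting into the one remaining equation that mentions E gives: list(S2) = list(list(S)).
Decompose list/1: S2 = list(S).
Bind S2 := list(S); no other remaining equation mentions S2.
Decompose list/1: list(tree(tree(int))) = list(tree(tree(S))).
Decompose list/1: tree(tree(int)) = tree(tree(S)).
Decompose tree/1: tree(int) = tree(S).
Decompose tree/1: int = S.
Bind S := int. Substituting into the earlier bindings gives E := list(int), S2 := list(int).
MGU = { E ↦ list(int), S2 ↦ list(int), S ↦ int }, so S2 ↦ list(int).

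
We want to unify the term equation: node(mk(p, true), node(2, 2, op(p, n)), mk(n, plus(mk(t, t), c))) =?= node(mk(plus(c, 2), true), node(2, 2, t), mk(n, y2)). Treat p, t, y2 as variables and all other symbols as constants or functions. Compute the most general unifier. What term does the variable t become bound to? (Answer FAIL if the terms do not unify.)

Decompose node/3: mk(p, true) =?= mk(plus(c, 2), true),  node(2, 2, op(p, n)) =?= node(2, 2, t),  mk(n, plus(mk(t, t), c)) =?= mk(n, y2).
Decompose mk/2: p =?= plus(c, 2),  true =?= true.
Bind p := plus(c, 2); substituting into the one remaining equation that mentions p gives: node(2, 2, op(plus(c, 2), n)) =?= node(2, 2, t).
Delete trivial equation true =?= true.
Decompose node/3: 2 =?= 2,  2 =?= 2,  op(plus(c, 2), n) =?= t.
Delete trivial equation 2 =?= 2.
Delete trivial equation 2 =?= 2.
Bind t := op(plus(c, 2), n); substituting into the remaining equation gives: mk(n, plus(mk(op(plus(c, 2), n), op(plus(c, 2), n)), c)) =?= mk(n, y2).
Decompose mk/2: n =?= n,  plus(mk(op(plus(c, 2), n), op(plus(c, 2), n)), c) =?= y2.
Delete trivial equation n =?= n.
Bind y2 := plus(mk(op(plus(c, 2), n), op(plus(c, 2), n)), c).
MGU = { p -> plus(c, 2), t -> op(plus(c, 2), n), y2 -> plus(mk(op(plus(c, 2), n), op(plus(c, 2), n)), c) }, so t -> op(plus(c, 2), n).

op(plus(c, 2), n)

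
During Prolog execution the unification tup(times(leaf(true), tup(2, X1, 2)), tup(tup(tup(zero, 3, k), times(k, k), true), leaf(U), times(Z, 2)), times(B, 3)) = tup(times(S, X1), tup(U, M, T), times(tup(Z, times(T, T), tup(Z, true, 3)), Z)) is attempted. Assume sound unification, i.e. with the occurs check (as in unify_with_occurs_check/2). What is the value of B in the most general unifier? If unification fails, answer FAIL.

Decompose tup/3: times(leaf(true), tup(2, X1, 2)) = times(S, X1),  tup(tup(tup(zero, 3, k), times(k, k), true), leaf(U), times(Z, 2)) = tup(U, M, T),  times(B, 3) = times(tup(Z, times(T, T), tup(Z, true, 3)), Z).
Decompose times/2: leaf(true) = S,  tup(2, X1, 2) = X1.
Bind S := leaf(true); no other remaining equation mentions S.
Occurs check fails: X1 occurs in tup(2, X1, 2); the equation X1 = tup(2, X1, 2) has no finite solution.

FAIL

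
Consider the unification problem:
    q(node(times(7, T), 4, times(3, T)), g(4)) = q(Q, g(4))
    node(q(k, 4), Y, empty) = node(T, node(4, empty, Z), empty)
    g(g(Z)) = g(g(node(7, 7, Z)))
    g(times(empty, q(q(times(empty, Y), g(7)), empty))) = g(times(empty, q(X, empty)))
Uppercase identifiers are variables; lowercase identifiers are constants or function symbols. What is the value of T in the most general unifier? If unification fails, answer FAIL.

Decompose q/2: node(times(7, T), 4, times(3, T)) = Q,  g(4) = g(4).
Bind Q := node(times(7, T), 4, times(3, T)); no other remaining equation mentions Q.
Delete trivial equation g(4) = g(4).
Decompose node/3: q(k, 4) = T,  Y = node(4, empty, Z),  empty = empty.
Bind T := q(k, 4); no other remaining equation mentions T. Substituting into the earlier binding gives Q := node(times(7, q(k, 4)), 4, times(3, q(k, 4))).
Bind Y := node(4, empty, Z); substituting into the one remaining equation that mentions Y gives: g(times(empty, q(q(times(empty, node(4, empty, Z)), g(7)), empty))) = g(times(empty, q(X, empty))).
Delete trivial equation empty = empty.
Decompose g/1: g(Z) = g(node(7, 7, Z)).
Decompose g/1: Z = node(7, 7, Z).
Occurs check fails: Z occurs in node(7, 7, Z); the equation Z = node(7, 7, Z) has no finite solution.

FAIL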